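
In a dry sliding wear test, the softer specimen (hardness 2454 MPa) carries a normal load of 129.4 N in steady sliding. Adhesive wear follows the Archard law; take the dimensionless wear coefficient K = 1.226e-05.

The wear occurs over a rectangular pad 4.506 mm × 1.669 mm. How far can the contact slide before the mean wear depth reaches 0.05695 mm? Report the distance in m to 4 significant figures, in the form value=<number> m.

value=662.5 m

The intermediates appear rounded; the algebra holds exact precision. Rounded once at the end, at four significant digits.
Hardness H = 2454 MPa = 2.454e+09 Pa.
Pad sides 4.506 mm × 1.669 mm = 0.004506 m × 0.001669 m. Contact area A = 0.004506 m × 0.001669 m = 7.521e-06 m².
Depth limit h_lim = 0.05695 mm = 5.695e-05 m.
Restated in SI base units: W = 129.4 N, H = 2.454e+09 Pa, K = 1.226e-05.
Volume at the limit: V_lim = h_lim·A = 5.695e-05 · 7.521e-06 = 4.283e-10 m³.
Inverting, life L = V_lim·H/(K·W) = 4.283e-10 · 2.454e+09 / (1.226e-05 · 129.4) = 662.5 m.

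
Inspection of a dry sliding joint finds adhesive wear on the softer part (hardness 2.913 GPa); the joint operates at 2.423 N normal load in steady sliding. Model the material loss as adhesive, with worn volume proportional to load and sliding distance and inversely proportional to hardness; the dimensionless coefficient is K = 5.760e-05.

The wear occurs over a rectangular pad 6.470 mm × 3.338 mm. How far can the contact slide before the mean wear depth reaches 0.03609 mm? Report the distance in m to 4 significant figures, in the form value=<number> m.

value=1.627e+04 m

Intermediate values are shown rounded. Every step maintains full precision; rounded just once to 4 significant digits.
Convert: Hardness H = 2.913 GPa = 2.913e+09 Pa.
Convert: Pad sides 6.470 mm × 3.338 mm = 0.006470 m × 0.003338 m. Contact area A = 0.006470 m × 0.003338 m = 2.160e-05 m².
Convert: Depth limit h_lim = 0.03609 mm = 3.609e-05 m.
Expressed in SI base units: W = 2.423 N, H = 2.913e+09 Pa, K = 5.760e-05.
Allowed volume V_lim = h_lim·A = 3.609e-05 · 2.160e-05 = 7.794e-10 m³.
Inverting, life L = V_lim·H/(K·W) = 7.794e-10 · 2.913e+09 / (5.760e-05 · 2.423) = 1.627e+04 m.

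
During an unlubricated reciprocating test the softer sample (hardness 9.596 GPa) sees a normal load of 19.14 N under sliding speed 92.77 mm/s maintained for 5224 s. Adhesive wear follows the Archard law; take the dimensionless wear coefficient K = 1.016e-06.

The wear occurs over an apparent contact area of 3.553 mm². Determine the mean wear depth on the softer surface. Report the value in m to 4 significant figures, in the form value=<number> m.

Every step maintains full float precision. Intermediate values appear rounded; a single final rounding, at four significant digits.
Convert: Sliding speed v = 92.77 mm/s = 0.09277 m/s. Distance covered L = v·t = 0.09277 m/s × 5224 s = 484.6 m.
Convert: Hardness H = 9.596 GPa = 9.596e+09 Pa.
Convert: Contact area A = 3.553 mm² = 3.553e-06 m².
As SI base values: W = 19.14 N, H = 9.596e+09 Pa, K = 1.016e-06.
Volume removed: V = K·W·L/H = 1.016e-06 · 19.14 · 484.6 / 9.596e+09 = 9.821e-13 m³.
Mean wear depth h = V/A = 9.821e-13 / 3.553e-06 = 2.764e-07 m.

value=2.764e-07 m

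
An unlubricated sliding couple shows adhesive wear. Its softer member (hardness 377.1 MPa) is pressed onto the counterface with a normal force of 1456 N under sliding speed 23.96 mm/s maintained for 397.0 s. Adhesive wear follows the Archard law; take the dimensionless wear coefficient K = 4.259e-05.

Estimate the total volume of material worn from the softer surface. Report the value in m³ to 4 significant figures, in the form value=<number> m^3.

Intermediates are printed rounded, and all arithmetic maintains full precision; a single final rounding to four significant figures.
Convert: Sliding speed v = 23.96 mm/s = 0.02396 m/s. Path length L = v·t = 0.02396 m/s × 397.0 s = 9.512 m.
Convert: Hardness H = 377.1 MPa = 3.771e+08 Pa.
In SI base units: W = 1456 N, H = 3.771e+08 Pa, K = 4.259e-05.
Wear volume V = K·W·L/H = 4.259e-05 · 1456 · 9.512 / 3.771e+08 = 1.564e-09 m³.

value=1.564e-09 m^3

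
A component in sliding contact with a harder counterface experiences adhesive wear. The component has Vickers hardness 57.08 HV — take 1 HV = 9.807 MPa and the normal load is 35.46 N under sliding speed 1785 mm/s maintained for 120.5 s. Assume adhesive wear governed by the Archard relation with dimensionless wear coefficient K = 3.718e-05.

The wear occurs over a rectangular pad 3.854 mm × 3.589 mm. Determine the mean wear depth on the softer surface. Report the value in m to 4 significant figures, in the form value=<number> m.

value=3.662e-05 m

Each operation runs at exact precision. Intermediate values appear rounded; a lone final rounding: 4 significant figures.
Convert: Sliding speed v = 1785 mm/s = 1.785 m/s. The distance L = v·t = 1.785 m/s × 120.5 s = 215.1 m.
Convert: Hardness H = 57.08 HV × 9.807 MPa/HV = 559.8 MPa = 5.598e+08 Pa.
Convert: Pad sides 3.854 mm × 3.589 mm = 0.003854 m × 0.003589 m. Contact area A = 0.003854 m × 0.003589 m = 1.383e-05 m².
Expressed in SI base units: W = 35.46 N, H = 5.598e+08 Pa, K = 3.718e-05.
Archard relation: V = K·W·L/H = 3.718e-05 · 35.46 · 215.1 / 5.598e+08 = 5.066e-10 m³.
Depth of wear h = V/A = 5.066e-10 / 1.383e-05 = 3.662e-05 m.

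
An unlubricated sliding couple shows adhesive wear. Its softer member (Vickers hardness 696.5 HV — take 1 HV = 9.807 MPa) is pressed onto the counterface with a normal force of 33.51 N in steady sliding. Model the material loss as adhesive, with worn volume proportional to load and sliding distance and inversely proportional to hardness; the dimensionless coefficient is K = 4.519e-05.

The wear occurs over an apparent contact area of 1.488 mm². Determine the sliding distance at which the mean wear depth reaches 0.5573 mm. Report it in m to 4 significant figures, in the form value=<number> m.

Intermediates are displayed rounded — the algebra maintains full float precision. Rounded once at the end, at four significant figures.
Hardness H = 696.5 HV × 9.807 MPa/HV = 6831 MPa = 6.831e+09 Pa.
Contact area A = 1.488 mm² = 1.488e-06 m².
Depth limit h_lim = 0.5573 mm = 5.573e-04 m.
SI base units throughout: W = 33.51 N, H = 6.831e+09 Pa, K = 4.519e-05.
Limit volume V_lim = h_lim·A = 5.573e-04 · 1.488e-06 = 8.293e-10 m³.
Sliding life L = V_lim·H/(K·W) = 8.293e-10 · 6.831e+09 / (4.519e-05 · 33.51) = 3741 m.

value=3741 m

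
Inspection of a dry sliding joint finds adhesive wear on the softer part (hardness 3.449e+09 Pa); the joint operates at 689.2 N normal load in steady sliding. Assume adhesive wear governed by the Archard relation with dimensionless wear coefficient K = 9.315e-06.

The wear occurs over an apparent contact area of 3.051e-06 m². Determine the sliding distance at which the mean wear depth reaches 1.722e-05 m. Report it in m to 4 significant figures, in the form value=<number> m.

value=28.23 m

Quoted intermediates are rounded, and all working math keeps full precision, and rounded once at the end to four significant digits.
In SI base units: W = 689.2 N, H = 3.449e+09 Pa, K = 9.315e-06.
Volume at the limit: V_lim = h_lim·A = 1.722e-05 · 3.051e-06 = 5.254e-11 m³.
Inverting, life L = V_lim·H/(K·W) = 5.254e-11 · 3.449e+09 / (9.315e-06 · 689.2) = 28.23 m.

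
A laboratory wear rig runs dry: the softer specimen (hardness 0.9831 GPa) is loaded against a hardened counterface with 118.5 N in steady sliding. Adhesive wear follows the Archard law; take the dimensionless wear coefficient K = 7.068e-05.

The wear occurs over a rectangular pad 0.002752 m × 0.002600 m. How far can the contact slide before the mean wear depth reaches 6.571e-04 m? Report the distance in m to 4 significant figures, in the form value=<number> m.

Intermediate values appear rounded — the computation keeps exact precision. Rounded once at the end to 4 significant digits.
Convert: Hardness H = 0.9831 GPa = 9.831e+08 Pa.
Convert: Contact area A = 0.002752 m × 0.002600 m = 7.155e-06 m².
Expressed in SI base units: W = 118.5 N, H = 9.831e+08 Pa, K = 7.068e-05.
Limit volume V_lim = h_lim·A = 6.571e-04 · 7.155e-06 = 4.702e-09 m³.
Life L = V_lim·H/(K·W) = 4.702e-09 · 9.831e+08 / (7.068e-05 · 118.5) = 551.9 m.

value=551.9 m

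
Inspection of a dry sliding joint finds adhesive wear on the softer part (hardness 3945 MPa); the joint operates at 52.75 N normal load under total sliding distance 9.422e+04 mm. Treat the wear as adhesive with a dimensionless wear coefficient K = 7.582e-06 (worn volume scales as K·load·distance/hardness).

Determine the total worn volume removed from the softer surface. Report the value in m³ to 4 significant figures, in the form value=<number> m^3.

Every step runs at full precision. Intermediates are shown rounded. Rounded just once to 4 significant digits.
Total distance L = 9.422e+04 mm = 94.22 m.
Hardness H = 3945 MPa = 3.945e+09 Pa.
In SI base units: W = 52.75 N, H = 3.945e+09 Pa, K = 7.582e-06.
Apply Archard: V = K·W·L/H = 7.582e-06 · 52.75 · 94.22 / 3.945e+09 = 9.552e-12 m³.

value=9.552e-12 m^3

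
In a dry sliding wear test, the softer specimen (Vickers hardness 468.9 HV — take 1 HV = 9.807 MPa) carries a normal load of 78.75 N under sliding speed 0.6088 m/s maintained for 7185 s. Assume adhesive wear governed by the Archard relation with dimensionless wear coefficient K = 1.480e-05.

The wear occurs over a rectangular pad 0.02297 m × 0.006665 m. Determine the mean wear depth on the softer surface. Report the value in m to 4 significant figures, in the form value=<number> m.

value=7.242e-06 m

Every step keeps full float precision, and intermediates appear rounded. Rounded once at the end to four significant digits.
Convert: Path length L = v·t = 0.6088 m/s × 7185 s = 4374 m.
Convert: Hardness H = 468.9 HV × 9.807 MPa/HV = 4599 MPa = 4.599e+09 Pa.
Convert: Contact area A = 0.02297 m × 0.006665 m = 1.531e-04 m².
Working in SI base units: W = 78.75 N, H = 4.599e+09 Pa, K = 1.480e-05.
Volume removed: V = K·W·L/H = 1.480e-05 · 78.75 · 4374 / 4.599e+09 = 1.109e-09 m³.
Depth h = V/A = 1.109e-09 / 1.531e-04 = 7.242e-06 m.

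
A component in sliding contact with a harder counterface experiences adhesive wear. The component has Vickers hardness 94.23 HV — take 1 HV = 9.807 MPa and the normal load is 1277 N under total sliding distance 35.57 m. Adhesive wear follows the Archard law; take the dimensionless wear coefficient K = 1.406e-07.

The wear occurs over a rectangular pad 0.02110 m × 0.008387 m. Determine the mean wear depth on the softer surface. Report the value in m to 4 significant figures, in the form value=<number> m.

value=3.905e-08 m

Each operation keeps full float precision, and intermediate values appear rounded, and one last rounding, at four significant digits.
Convert: Hardness H = 94.23 HV × 9.807 MPa/HV = 924.1 MPa = 9.241e+08 Pa.
Convert: Contact area A = 0.02110 m × 0.008387 m = 1.770e-04 m².
Restated in SI base units: W = 1277 N, H = 9.241e+08 Pa, K = 1.406e-07.
Volume removed: V = K·W·L/H = 1.406e-07 · 1277 · 35.57 / 9.241e+08 = 6.911e-12 m³.
Mean depth h = V/A = 6.911e-12 / 1.770e-04 = 3.905e-08 m.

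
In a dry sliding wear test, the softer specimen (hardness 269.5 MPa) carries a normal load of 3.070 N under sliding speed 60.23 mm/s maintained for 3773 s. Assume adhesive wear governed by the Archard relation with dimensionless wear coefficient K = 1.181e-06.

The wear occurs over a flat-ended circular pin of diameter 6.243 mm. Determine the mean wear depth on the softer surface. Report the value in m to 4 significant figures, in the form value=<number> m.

Each operation maintains full precision. Printed values are rounded, and one last rounding to four significant digits.
Sliding speed v = 60.23 mm/s = 0.06023 m/s. Distance covered L = v·t = 0.06023 m/s × 3773 s = 227.2 m.
Hardness H = 269.5 MPa = 2.695e+08 Pa.
Pin diameter d = 6.243 mm = 0.006243 m. Contact area A = π·d²/4 = π·(0.006243 m)²/4 = 3.061e-05 m².
Working in SI base units: W = 3.070 N, H = 2.695e+08 Pa, K = 1.181e-06.
Volume removed: V = K·W·L/H = 1.181e-06 · 3.070 · 227.2 / 2.695e+08 = 3.057e-12 m³.
Mean wear depth h = V/A = 3.057e-12 / 3.061e-05 = 9.987e-08 m.

value=9.987e-08 m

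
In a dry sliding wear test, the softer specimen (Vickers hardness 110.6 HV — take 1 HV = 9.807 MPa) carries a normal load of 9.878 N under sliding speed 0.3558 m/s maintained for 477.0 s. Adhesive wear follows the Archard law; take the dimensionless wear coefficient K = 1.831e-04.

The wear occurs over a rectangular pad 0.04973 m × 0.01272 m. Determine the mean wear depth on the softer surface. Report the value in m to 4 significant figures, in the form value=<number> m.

value=4.474e-07 m

Every step carries full precision. Intermediate values appear rounded; rounded once at the end: four significant figures.
Convert: Distance L = v·t = 0.3558 m/s × 477.0 s = 169.7 m.
Convert: Hardness H = 110.6 HV × 9.807 MPa/HV = 1085 MPa = 1.085e+09 Pa.
Convert: Contact area A = 0.04973 m × 0.01272 m = 6.326e-04 m².
Working in SI base units: W = 9.878 N, H = 1.085e+09 Pa, K = 1.831e-04.
Apply Archard: V = K·W·L/H = 1.831e-04 · 9.878 · 169.7 / 1.085e+09 = 2.830e-10 m³.
Depth of wear h = V/A = 2.830e-10 / 6.326e-04 = 4.474e-07 m.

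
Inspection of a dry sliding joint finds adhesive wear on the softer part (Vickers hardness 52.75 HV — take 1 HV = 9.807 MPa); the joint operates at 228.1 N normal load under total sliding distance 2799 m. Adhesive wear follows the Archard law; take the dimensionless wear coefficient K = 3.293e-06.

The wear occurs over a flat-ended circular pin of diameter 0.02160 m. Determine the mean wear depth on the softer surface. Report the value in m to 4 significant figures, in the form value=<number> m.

value=1.109e-05 m

All arithmetic carries full float precision — the intermediates are printed rounded; one last rounding to four significant digits.
Hardness H = 52.75 HV × 9.807 MPa/HV = 517.3 MPa = 5.173e+08 Pa.
Contact area A = π·d²/4 = π·(0.02160 m)²/4 = 3.664e-04 m².
In SI base units, W = 228.1 N, H = 5.173e+08 Pa, K = 3.293e-06.
Volume removed: V = K·W·L/H = 3.293e-06 · 228.1 · 2799 / 5.173e+08 = 4.064e-09 m³.
Average depth h = V/A = 4.064e-09 / 3.664e-04 = 1.109e-05 m.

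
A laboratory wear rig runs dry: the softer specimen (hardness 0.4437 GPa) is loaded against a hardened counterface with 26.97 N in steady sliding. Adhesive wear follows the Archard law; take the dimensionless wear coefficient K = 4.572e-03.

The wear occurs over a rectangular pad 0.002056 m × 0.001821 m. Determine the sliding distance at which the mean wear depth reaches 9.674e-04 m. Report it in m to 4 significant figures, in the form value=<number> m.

All working math holds full precision, and the intermediates appear rounded, and rounded once at the end to four significant figures.
Hardness H = 0.4437 GPa = 4.437e+08 Pa.
Contact area A = 0.002056 m × 0.001821 m = 3.744e-06 m².
As SI base values: W = 26.97 N, H = 4.437e+08 Pa, K = 4.572e-03.
Wearable volume V_lim = h_lim·A = 9.674e-04 · 3.744e-06 = 3.622e-09 m³.
Life L = V_lim·H/(K·W) = 3.622e-09 · 4.437e+08 / (4.572e-03 · 26.97) = 13.03 m.

value=13.03 m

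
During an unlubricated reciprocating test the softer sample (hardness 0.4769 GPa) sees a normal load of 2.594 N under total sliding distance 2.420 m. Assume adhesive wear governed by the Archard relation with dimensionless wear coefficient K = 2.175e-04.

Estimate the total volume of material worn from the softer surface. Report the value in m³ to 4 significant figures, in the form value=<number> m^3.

value=2.863e-12 m^3

Each operation holds full float precision. The intermediates are shown rounded. Rounded once at the end to 4 significant digits.
Convert: Hardness H = 0.4769 GPa = 4.769e+08 Pa.
In SI base units, W = 2.594 N, H = 4.769e+08 Pa, K = 2.175e-04.
Archard volume V = K·W·L/H = 2.175e-04 · 2.594 · 2.420 / 4.769e+08 = 2.863e-12 m³.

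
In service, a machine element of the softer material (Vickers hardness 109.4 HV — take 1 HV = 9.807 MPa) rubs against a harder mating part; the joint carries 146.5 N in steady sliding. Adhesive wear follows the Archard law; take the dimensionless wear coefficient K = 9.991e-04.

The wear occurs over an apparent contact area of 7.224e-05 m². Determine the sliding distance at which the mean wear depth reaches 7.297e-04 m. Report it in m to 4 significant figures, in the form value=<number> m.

Intermediates are shown rounded, and every step runs at full float precision. Rounded just once: four significant digits.
Hardness H = 109.4 HV × 9.807 MPa/HV = 1073 MPa = 1.073e+09 Pa.
Working in SI base units: W = 146.5 N, H = 1.073e+09 Pa, K = 9.991e-04.
Allowed volume V_lim = h_lim·A = 7.297e-04 · 7.224e-05 = 5.271e-08 m³.
Thus life L = V_lim·H/(K·W) = 5.271e-08 · 1.073e+09 / (9.991e-04 · 146.5) = 386.4 m.

value=386.4 m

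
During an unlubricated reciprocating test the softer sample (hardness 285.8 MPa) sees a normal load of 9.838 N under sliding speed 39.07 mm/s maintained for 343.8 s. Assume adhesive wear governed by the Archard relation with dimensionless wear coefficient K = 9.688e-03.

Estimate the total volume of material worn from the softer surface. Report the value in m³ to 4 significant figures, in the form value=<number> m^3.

value=4.479e-09 m^3

Printed values are rounded, and each operation runs at exact precision. Rounded once at the end: 4 significant digits.
Sliding speed v = 39.07 mm/s = 0.03907 m/s. Distance covered L = v·t = 0.03907 m/s × 343.8 s = 13.43 m.
Hardness H = 285.8 MPa = 2.858e+08 Pa.
SI base units throughout: W = 9.838 N, H = 2.858e+08 Pa, K = 9.688e-03.
The Archard volume V = K·W·L/H = 9.688e-03 · 9.838 · 13.43 / 2.858e+08 = 4.479e-09 m³.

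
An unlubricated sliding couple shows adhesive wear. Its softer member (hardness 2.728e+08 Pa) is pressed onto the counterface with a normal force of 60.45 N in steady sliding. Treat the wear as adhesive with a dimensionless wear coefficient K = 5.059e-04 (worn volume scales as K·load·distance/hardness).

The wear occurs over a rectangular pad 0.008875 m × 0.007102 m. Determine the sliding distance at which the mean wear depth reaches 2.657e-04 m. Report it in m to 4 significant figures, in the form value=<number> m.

Intermediate values are printed rounded. Each operation keeps full precision — one last rounding, at 4 significant figures.
Convert: Contact area A = 0.008875 m × 0.007102 m = 6.303e-05 m².
In SI base units, W = 60.45 N, H = 2.728e+08 Pa, K = 5.059e-04.
Limit volume V_lim = h_lim·A = 2.657e-04 · 6.303e-05 = 1.675e-08 m³.
Life L = V_lim·H/(K·W) = 1.675e-08 · 2.728e+08 / (5.059e-04 · 60.45) = 149.4 m.

value=149.4 m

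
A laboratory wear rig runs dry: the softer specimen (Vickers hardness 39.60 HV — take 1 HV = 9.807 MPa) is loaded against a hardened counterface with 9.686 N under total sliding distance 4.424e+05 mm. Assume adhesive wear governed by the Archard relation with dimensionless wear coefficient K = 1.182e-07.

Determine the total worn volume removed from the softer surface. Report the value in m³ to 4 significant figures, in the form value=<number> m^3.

Intermediate values are shown rounded. All arithmetic maintains full float precision; rounded once at the end, at 4 significant digits.
Convert: Sliding distance L = 4.424e+05 mm = 442.4 m.
Convert: Hardness H = 39.60 HV × 9.807 MPa/HV = 388.4 MPa = 3.884e+08 Pa.
Collected in SI base units: W = 9.686 N, H = 3.884e+08 Pa, K = 1.182e-07.
Archard relation: V = K·W·L/H = 1.182e-07 · 9.686 · 442.4 / 3.884e+08 = 1.304e-12 m³.

value=1.304e-12 m^3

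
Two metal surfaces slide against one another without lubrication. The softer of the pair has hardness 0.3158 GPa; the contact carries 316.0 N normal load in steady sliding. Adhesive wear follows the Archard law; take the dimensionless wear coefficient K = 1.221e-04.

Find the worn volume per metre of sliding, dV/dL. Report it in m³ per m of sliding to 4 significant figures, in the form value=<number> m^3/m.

The intermediates appear rounded, and the algebra keeps full float precision. Rounded just once to four significant digits.
Hardness H = 0.3158 GPa = 3.158e+08 Pa.
SI base units throughout: W = 316.0 N, H = 3.158e+08 Pa, K = 1.221e-04.
Wear rate dV/dL = K·W/H — distance-free: 1.221e-04 · 316.0 / 3.158e+08 = 1.222e-10 m³/m.

value=1.222e-10 m^3/m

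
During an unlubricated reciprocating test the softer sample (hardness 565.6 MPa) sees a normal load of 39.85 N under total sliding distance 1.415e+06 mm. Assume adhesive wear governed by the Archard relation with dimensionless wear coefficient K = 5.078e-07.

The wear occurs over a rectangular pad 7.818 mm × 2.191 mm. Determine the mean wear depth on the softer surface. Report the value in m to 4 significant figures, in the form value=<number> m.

value=2.955e-06 m

All arithmetic keeps exact precision; shown intermediates are rounded — rounded just once: 4 significant digits.
Sliding distance L = 1.415e+06 mm = 1415 m.
Hardness H = 565.6 MPa = 5.656e+08 Pa.
Pad sides 7.818 mm × 2.191 mm = 0.007818 m × 0.002191 m. Contact area A = 0.007818 m × 0.002191 m = 1.713e-05 m².
In SI base units, W = 39.85 N, H = 5.656e+08 Pa, K = 5.078e-07.
Volume removed: V = K·W·L/H = 5.078e-07 · 39.85 · 1415 / 5.656e+08 = 5.063e-11 m³.
Mean wear depth h = V/A = 5.063e-11 / 1.713e-05 = 2.955e-06 m.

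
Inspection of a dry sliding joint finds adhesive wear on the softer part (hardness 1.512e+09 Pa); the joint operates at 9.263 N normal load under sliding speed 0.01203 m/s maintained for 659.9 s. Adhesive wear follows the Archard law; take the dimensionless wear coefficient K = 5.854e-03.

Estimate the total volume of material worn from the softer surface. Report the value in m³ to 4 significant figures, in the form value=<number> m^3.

value=2.847e-10 m^3

Intermediate values are printed rounded; each operation runs at exact precision. Rounded once at the end to 4 significant digits.
Distance covered L = v·t = 0.01203 m/s × 659.9 s = 7.939 m.
In SI base units: W = 9.263 N, H = 1.512e+09 Pa, K = 5.854e-03.
Archard relation: V = K·W·L/H = 5.854e-03 · 9.263 · 7.939 / 1.512e+09 = 2.847e-10 m³.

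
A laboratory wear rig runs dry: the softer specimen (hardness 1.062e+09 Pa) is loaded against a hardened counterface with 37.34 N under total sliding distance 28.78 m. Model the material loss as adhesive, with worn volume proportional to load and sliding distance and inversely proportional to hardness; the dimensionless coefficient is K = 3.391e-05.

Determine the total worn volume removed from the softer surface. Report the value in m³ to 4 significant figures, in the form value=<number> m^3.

value=3.431e-11 m^3

Every step carries full precision — intermediate values are shown rounded — a lone final rounding, at 4 significant digits.
As SI base values: W = 37.34 N, H = 1.062e+09 Pa, K = 3.391e-05.
Worn volume V = K·W·L/H = 3.391e-05 · 37.34 · 28.78 / 1.062e+09 = 3.431e-11 m³.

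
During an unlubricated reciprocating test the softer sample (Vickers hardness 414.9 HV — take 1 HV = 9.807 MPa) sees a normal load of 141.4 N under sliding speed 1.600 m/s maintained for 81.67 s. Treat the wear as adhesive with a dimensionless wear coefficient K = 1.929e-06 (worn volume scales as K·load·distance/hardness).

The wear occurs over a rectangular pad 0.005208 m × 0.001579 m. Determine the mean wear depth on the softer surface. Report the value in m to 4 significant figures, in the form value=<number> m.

value=1.065e-06 m

Intermediate values are shown rounded — all working math holds exact precision. Rounded once at the end: four significant figures.
Total distance L = v·t = 1.600 m/s × 81.67 s = 130.7 m.
Hardness H = 414.9 HV × 9.807 MPa/HV = 4069 MPa = 4.069e+09 Pa.
Contact area A = 0.005208 m × 0.001579 m = 8.223e-06 m².
In SI base units: W = 141.4 N, H = 4.069e+09 Pa, K = 1.929e-06.
By Archard's law, V = K·W·L/H = 1.929e-06 · 141.4 · 130.7 / 4.069e+09 = 8.760e-12 m³.
Depth of wear h = V/A = 8.760e-12 / 8.223e-06 = 1.065e-06 m.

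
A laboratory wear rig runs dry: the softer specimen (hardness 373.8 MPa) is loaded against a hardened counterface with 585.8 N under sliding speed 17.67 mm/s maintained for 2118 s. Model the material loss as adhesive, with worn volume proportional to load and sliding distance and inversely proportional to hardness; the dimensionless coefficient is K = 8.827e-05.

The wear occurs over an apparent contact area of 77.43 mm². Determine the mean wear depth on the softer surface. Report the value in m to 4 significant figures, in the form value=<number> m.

value=6.686e-05 m

The intermediates are shown rounded, and every step holds exact precision. Rounded once at the end, at four significant digits.
Convert: Sliding speed v = 17.67 mm/s = 0.01767 m/s. The distance L = v·t = 0.01767 m/s × 2118 s = 37.43 m.
Convert: Hardness H = 373.8 MPa = 3.738e+08 Pa.
Convert: Contact area A = 77.43 mm² = 7.743e-05 m².
Working in SI base units: W = 585.8 N, H = 3.738e+08 Pa, K = 8.827e-05.
Wear volume V = K·W·L/H = 8.827e-05 · 585.8 · 37.43 / 3.738e+08 = 5.177e-09 m³.
Depth of wear h = V/A = 5.177e-09 / 7.743e-05 = 6.686e-05 m.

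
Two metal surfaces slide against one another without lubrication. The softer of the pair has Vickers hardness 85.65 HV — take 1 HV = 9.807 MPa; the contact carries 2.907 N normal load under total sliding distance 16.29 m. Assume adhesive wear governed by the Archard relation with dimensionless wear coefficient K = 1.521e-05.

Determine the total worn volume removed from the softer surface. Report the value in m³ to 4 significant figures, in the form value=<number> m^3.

All working math keeps full float precision; intermediate values are displayed rounded, and one last rounding to 4 significant digits.
Convert: Hardness H = 85.65 HV × 9.807 MPa/HV = 840.0 MPa = 8.400e+08 Pa.
SI base units throughout: W = 2.907 N, H = 8.400e+08 Pa, K = 1.521e-05.
Worn volume V = K·W·L/H = 1.521e-05 · 2.907 · 16.29 / 8.400e+08 = 8.575e-13 m³.

value=8.575e-13 m^3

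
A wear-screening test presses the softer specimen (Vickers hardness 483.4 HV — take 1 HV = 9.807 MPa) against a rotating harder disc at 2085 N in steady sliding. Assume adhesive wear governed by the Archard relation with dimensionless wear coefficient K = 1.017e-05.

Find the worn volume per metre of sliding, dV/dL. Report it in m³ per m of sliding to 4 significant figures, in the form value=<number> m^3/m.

value=4.473e-12 m^3/m

Intermediate values appear rounded — all arithmetic runs at full precision; one last rounding, at four significant digits.
Convert: Hardness H = 483.4 HV × 9.807 MPa/HV = 4741 MPa = 4.741e+09 Pa.
Restated in SI base units: W = 2085 N, H = 4.741e+09 Pa, K = 1.017e-05.
Rate of wear dV/dL = K·W/H (no L dependence): 1.017e-05 · 2085 / 4.741e+09 = 4.473e-12 m³/m.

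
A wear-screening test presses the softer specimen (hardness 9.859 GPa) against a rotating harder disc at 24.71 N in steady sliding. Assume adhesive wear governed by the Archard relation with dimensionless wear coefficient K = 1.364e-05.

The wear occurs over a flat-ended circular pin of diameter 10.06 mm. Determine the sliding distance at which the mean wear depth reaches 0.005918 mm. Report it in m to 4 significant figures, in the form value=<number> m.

value=1.376e+04 m

The algebra holds full precision — printed values are rounded, and a single final rounding to four significant figures.
Hardness H = 9.859 GPa = 9.859e+09 Pa.
Pin diameter d = 10.06 mm = 0.01006 m. Contact area A = π·d²/4 = π·(0.01006 m)²/4 = 7.949e-05 m².
Depth limit h_lim = 0.005918 mm = 5.918e-06 m.
As SI base values: W = 24.71 N, H = 9.859e+09 Pa, K = 1.364e-05.
Allowed volume V_lim = h_lim·A = 5.918e-06 · 7.949e-05 = 4.704e-10 m³.
Thus life L = V_lim·H/(K·W) = 4.704e-10 · 9.859e+09 / (1.364e-05 · 24.71) = 1.376e+04 m.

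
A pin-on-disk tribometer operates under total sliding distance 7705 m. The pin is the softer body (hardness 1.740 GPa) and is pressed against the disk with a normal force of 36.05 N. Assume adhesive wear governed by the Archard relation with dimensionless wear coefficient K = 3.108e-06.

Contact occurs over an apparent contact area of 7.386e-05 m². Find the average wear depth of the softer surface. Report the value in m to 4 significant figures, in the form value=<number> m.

value=6.717e-06 m

The intermediates are printed rounded. All working math keeps full float precision — a single final rounding: 4 significant digits.
Convert: Hardness H = 1.740 GPa = 1.740e+09 Pa.
SI base units throughout: W = 36.05 N, H = 1.740e+09 Pa, K = 3.108e-06.
Archard volume V = K·W·L/H = 3.108e-06 · 36.05 · 7705 / 1.740e+09 = 4.961e-10 m³.
Mean wear depth h = V/A = 4.961e-10 / 7.386e-05 = 6.717e-06 m.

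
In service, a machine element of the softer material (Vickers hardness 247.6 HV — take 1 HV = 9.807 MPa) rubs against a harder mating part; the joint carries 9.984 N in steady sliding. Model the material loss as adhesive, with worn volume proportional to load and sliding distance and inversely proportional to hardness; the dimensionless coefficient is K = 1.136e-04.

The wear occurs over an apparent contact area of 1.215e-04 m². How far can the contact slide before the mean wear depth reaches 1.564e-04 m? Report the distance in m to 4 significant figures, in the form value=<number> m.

The intermediates are printed rounded — the algebra runs at full precision. Rounded just once: four significant figures.
Hardness H = 247.6 HV × 9.807 MPa/HV = 2428 MPa = 2.428e+09 Pa.
Restated in SI base units: W = 9.984 N, H = 2.428e+09 Pa, K = 1.136e-04.
Allowed volume V_lim = h_lim·A = 1.564e-04 · 1.215e-04 = 1.900e-08 m³.
Thus life L = V_lim·H/(K·W) = 1.900e-08 · 2.428e+09 / (1.136e-04 · 9.984) = 4.068e+04 m.

value=4.068e+04 m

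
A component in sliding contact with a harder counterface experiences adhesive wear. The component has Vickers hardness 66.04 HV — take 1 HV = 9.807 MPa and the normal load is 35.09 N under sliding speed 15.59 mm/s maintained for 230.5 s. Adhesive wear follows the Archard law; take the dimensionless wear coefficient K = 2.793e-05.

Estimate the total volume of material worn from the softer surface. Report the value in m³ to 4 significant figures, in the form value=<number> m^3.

Each operation carries full float precision; intermediates are displayed rounded — one final rounding to four significant figures.
Convert: Sliding speed v = 15.59 mm/s = 0.01559 m/s. Distance L = v·t = 0.01559 m/s × 230.5 s = 3.593 m.
Convert: Hardness H = 66.04 HV × 9.807 MPa/HV = 647.7 MPa = 6.477e+08 Pa.
Collected in SI base units: W = 35.09 N, H = 6.477e+08 Pa, K = 2.793e-05.
Archard volume V = K·W·L/H = 2.793e-05 · 35.09 · 3.593 / 6.477e+08 = 5.438e-12 m³.

value=5.438e-12 m^3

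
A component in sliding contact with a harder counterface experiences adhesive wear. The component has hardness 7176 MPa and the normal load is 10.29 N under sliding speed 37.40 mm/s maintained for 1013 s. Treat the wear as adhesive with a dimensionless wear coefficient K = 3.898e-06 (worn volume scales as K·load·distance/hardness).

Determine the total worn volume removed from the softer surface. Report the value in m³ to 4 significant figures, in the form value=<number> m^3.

value=2.118e-13 m^3

Intermediates are shown rounded, and every step maintains full float precision. Rounded just once to four significant figures.
Convert: Sliding speed v = 37.40 mm/s = 0.03740 m/s. Distance covered L = v·t = 0.03740 m/s × 1013 s = 37.89 m.
Convert: Hardness H = 7176 MPa = 7.176e+09 Pa.
In SI base units: W = 10.29 N, H = 7.176e+09 Pa, K = 3.898e-06.
Worn volume V = K·W·L/H = 3.898e-06 · 10.29 · 37.89 / 7.176e+09 = 2.118e-13 m³.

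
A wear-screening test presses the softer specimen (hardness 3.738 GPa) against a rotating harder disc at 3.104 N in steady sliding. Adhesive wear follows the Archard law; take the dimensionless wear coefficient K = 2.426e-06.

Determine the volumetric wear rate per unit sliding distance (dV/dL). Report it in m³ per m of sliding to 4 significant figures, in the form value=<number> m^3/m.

Intermediate values are displayed rounded — the algebra carries full float precision. Rounded once at the end, at four significant figures.
Hardness H = 3.738 GPa = 3.738e+09 Pa.
As SI base values: W = 3.104 N, H = 3.738e+09 Pa, K = 2.426e-06.
Wear rate dV/dL = K·W/H (no L dependence): 2.426e-06 · 3.104 / 3.738e+09 = 2.015e-15 m³/m.

value=2.015e-15 m^3/m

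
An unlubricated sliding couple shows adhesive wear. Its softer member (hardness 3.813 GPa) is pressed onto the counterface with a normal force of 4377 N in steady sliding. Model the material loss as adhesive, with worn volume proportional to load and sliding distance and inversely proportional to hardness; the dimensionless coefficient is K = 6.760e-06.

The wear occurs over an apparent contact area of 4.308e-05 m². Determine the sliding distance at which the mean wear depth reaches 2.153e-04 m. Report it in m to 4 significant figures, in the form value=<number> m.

value=1195 m

Intermediates are shown rounded. The algebra maintains full float precision — rounded once at the end, at four significant figures.
Hardness H = 3.813 GPa = 3.813e+09 Pa.
In SI base units: W = 4377 N, H = 3.813e+09 Pa, K = 6.760e-06.
Wearable volume V_lim = h_lim·A = 2.153e-04 · 4.308e-05 = 9.275e-09 m³.
Life L = V_lim·H/(K·W) = 9.275e-09 · 3.813e+09 / (6.760e-06 · 4377) = 1195 m.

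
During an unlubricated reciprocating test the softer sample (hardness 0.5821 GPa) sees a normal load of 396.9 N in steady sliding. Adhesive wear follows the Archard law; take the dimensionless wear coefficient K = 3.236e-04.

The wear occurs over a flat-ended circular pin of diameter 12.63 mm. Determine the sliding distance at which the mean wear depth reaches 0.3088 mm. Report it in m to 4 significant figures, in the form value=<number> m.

value=175.3 m

Intermediate values appear rounded; all arithmetic runs at full float precision. Rounded once at the end: 4 significant digits.
Hardness H = 0.5821 GPa = 5.821e+08 Pa.
Pin diameter d = 12.63 mm = 0.01263 m. Contact area A = π·d²/4 = π·(0.01263 m)²/4 = 1.253e-04 m².
Depth limit h_lim = 0.3088 mm = 3.088e-04 m.
In SI base units, W = 396.9 N, H = 5.821e+08 Pa, K = 3.236e-04.
At the depth limit, V_lim = h_lim·A = 3.088e-04 · 1.253e-04 = 3.869e-08 m³.
So the life L = V_lim·H/(K·W) = 3.869e-08 · 5.821e+08 / (3.236e-04 · 396.9) = 175.3 m.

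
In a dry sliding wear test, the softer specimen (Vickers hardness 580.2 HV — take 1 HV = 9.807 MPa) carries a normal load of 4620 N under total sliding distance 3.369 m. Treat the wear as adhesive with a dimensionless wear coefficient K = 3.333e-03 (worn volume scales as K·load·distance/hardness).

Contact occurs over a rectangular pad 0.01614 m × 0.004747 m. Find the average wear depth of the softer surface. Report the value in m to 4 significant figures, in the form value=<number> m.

value=1.190e-04 m

All arithmetic carries full precision; quoted intermediates are rounded. Rounded just once, at four significant digits.
Hardness H = 580.2 HV × 9.807 MPa/HV = 5690 MPa = 5.690e+09 Pa.
Contact area A = 0.01614 m × 0.004747 m = 7.662e-05 m².
Restated in SI base units: W = 4620 N, H = 5.690e+09 Pa, K = 3.333e-03.
Wear volume V = K·W·L/H = 3.333e-03 · 4620 · 3.369 / 5.690e+09 = 9.117e-09 m³.
Depth h = V/A = 9.117e-09 / 7.662e-05 = 1.190e-04 m.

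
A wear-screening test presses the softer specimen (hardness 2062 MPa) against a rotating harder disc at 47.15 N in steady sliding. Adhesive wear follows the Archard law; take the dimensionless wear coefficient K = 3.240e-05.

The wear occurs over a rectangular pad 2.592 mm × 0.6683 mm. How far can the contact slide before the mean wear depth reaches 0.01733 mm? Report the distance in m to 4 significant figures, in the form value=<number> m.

value=40.52 m

Every step holds exact precision — the intermediates are printed rounded; a single final rounding: 4 significant digits.
Hardness H = 2062 MPa = 2.062e+09 Pa.
Pad sides 2.592 mm × 0.6683 mm = 2.592e-03 m × 6.683e-04 m. Contact area A = 2.592e-03 m × 6.683e-04 m = 1.732e-06 m².
Depth limit h_lim = 0.01733 mm = 1.733e-05 m.
Collected in SI base units: W = 47.15 N, H = 2.062e+09 Pa, K = 3.240e-05.
Permissible volume V_lim = h_lim·A = 1.733e-05 · 1.732e-06 = 3.002e-11 m³.
Inverting, life L = V_lim·H/(K·W) = 3.002e-11 · 2.062e+09 / (3.240e-05 · 47.15) = 40.52 m.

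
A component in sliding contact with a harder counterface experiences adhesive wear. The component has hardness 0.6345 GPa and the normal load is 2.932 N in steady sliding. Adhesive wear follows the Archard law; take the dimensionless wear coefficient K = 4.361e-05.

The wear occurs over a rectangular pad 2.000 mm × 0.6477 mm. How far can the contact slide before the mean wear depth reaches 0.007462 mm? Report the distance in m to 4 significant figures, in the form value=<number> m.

value=47.97 m

Each operation runs at exact precision — quoted intermediates are rounded, and rounded once at the end to four significant figures.
Hardness H = 0.6345 GPa = 6.345e+08 Pa.
Pad sides 2.000 mm × 0.6477 mm = 2.000e-03 m × 6.477e-04 m. Contact area A = 2.000e-03 m × 6.477e-04 m = 1.295e-06 m².
Depth limit h_lim = 0.007462 mm = 7.462e-06 m.
Expressed in SI base units: W = 2.932 N, H = 6.345e+08 Pa, K = 4.361e-05.
Limit volume V_lim = h_lim·A = 7.462e-06 · 1.295e-06 = 9.666e-12 m³.
Inverting, life L = V_lim·H/(K·W) = 9.666e-12 · 6.345e+08 / (4.361e-05 · 2.932) = 47.97 m.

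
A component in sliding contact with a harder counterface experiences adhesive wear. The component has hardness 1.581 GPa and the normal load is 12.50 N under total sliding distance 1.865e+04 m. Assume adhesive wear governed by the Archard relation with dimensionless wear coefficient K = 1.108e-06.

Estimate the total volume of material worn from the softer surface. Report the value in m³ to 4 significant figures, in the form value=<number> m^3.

value=1.634e-10 m^3

Displayed values are rounded. All working math runs at full precision, and rounded just once, at four significant digits.
Convert: Hardness H = 1.581 GPa = 1.581e+09 Pa.
Collected in SI base units: W = 12.50 N, H = 1.581e+09 Pa, K = 1.108e-06.
The Archard volume V = K·W·L/H = 1.108e-06 · 12.50 · 1.865e+04 / 1.581e+09 = 1.634e-10 m³.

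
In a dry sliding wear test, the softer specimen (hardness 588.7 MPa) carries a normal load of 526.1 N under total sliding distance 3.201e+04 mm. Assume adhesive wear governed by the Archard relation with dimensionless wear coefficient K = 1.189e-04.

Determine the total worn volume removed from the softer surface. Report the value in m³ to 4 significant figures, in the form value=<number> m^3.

Intermediates are shown rounded, and each operation keeps full float precision; a lone final rounding to four significant figures.
Total distance L = 3.201e+04 mm = 32.01 m.
Hardness H = 588.7 MPa = 5.887e+08 Pa.
Restated in SI base units: W = 526.1 N, H = 5.887e+08 Pa, K = 1.189e-04.
Archard relation: V = K·W·L/H = 1.189e-04 · 526.1 · 32.01 / 5.887e+08 = 3.401e-09 m³.

value=3.401e-09 m^3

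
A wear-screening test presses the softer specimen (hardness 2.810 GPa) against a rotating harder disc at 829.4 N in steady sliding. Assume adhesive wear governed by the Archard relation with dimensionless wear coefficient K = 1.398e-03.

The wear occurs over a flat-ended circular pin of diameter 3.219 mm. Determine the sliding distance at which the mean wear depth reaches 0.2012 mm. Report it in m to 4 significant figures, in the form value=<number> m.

Quoted intermediates are rounded — every step carries exact precision, and a single final rounding: four significant digits.
Hardness H = 2.810 GPa = 2.810e+09 Pa.
Pin diameter d = 3.219 mm = 0.003219 m. Contact area A = π·d²/4 = π·(0.003219 m)²/4 = 8.138e-06 m².
Depth limit h_lim = 0.2012 mm = 2.012e-04 m.
SI base units throughout: W = 829.4 N, H = 2.810e+09 Pa, K = 1.398e-03.
At the depth limit, V_lim = h_lim·A = 2.012e-04 · 8.138e-06 = 1.637e-09 m³.
Thus life L = V_lim·H/(K·W) = 1.637e-09 · 2.810e+09 / (1.398e-03 · 829.4) = 3.968 m.

value=3.968 m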